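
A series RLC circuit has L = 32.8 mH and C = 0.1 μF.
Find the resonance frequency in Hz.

Step 1 — Resonance condition Im(Z)=0 gives ω₀ = 1/√(LC).
Step 2 — ω₀ = 1/√(0.0328·1e-07) = 1.746e+04 rad/s.
Step 3 — f₀ = ω₀/(2π) = 2779 Hz.

f₀ = 2779 Hz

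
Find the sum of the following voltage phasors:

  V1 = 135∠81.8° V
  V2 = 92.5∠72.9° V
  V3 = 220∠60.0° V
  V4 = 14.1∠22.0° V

Step 1 — Convert each phasor to rectangular form:
  V1 = 135·(cos(81.8°) + j·sin(81.8°)) = 19.25 + j133.6 V
  V2 = 92.5·(cos(72.9°) + j·sin(72.9°)) = 27.2 + j88.41 V
  V3 = 220·(cos(60.0°) + j·sin(60.0°)) = 110 + j190.5 V
  V4 = 14.1·(cos(22.0°) + j·sin(22.0°)) = 13.07 + j5.282 V
Step 2 — Sum components: V_total = 169.5 + j417.8 V.
Step 3 — Convert to polar: |V_total| = 450.9 V, ∠V_total = 67.9°.

V_total = 450.9∠67.9° V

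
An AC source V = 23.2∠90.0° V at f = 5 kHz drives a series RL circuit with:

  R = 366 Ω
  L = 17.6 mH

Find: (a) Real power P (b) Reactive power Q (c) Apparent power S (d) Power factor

Step 1 — Angular frequency: ω = 2π·f = 2π·5000 = 3.142e+04 rad/s.
Step 2 — Component impedances:
  R: Z = R = 366 Ω
  L: Z = jωL = j·3.142e+04·0.0176 = 0 + j552.9 Ω
Step 3 — Series combination: Z_total = R + L = 366 + j552.9 Ω = 663.1∠56.5° Ω.
Step 4 — Source phasor: V = 23.2∠90.0° V = 0 + j23.2 V.
Step 5 — Current: I = V / Z = 0.02918 + j0.01931 A = 0.03499∠33.5° A.
Step 6 — Complex power: S = V·I* = 0.448 + j0.6769 VA.
Step 7 — Real power: P = Re(S) = 0.448 W.
Step 8 — Reactive power: Q = Im(S) = 0.6769 VAR.
Step 9 — Apparent power: |S| = 0.8117 VA.
Step 10 — Power factor: PF = P/|S| = 0.552 (lagging).

(a) P = 0.448 W  (b) Q = 0.6769 VAR  (c) S = 0.8117 VA  (d) PF = 0.552 (lagging)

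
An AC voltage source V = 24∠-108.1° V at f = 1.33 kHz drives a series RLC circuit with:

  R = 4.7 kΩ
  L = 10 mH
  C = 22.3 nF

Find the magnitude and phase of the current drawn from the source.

Step 1 — Angular frequency: ω = 2π·f = 2π·1330 = 8357 rad/s.
Step 2 — Component impedances:
  R: Z = R = 4700 Ω
  L: Z = jωL = j·8357·0.01 = 0 + j83.57 Ω
  C: Z = 1/(jωC) = -j/(ω·C) = 0 - j5366 Ω
Step 3 — Series combination: Z_total = R + L + C = 4700 - j5283 Ω = 7071∠-48.3° Ω.
Step 4 — Source phasor: V = 24∠-108.1° V = -7.456 - j22.81 V.
Step 5 — Ohm's law: I = V / Z_total = (-7.456 - j22.81) / (4700 - j5283) = 0.001709 - j0.002932 A.
Step 6 — Convert to polar: |I| = 0.003394 A, ∠I = -59.8°.

I = 0.003394∠-59.8° A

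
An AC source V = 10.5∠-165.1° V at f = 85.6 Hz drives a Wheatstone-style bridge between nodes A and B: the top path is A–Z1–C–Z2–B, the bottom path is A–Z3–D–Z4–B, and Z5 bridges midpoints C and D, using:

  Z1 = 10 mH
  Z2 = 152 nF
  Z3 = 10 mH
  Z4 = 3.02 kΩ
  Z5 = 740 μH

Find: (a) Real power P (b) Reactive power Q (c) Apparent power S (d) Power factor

Step 1 — Angular frequency: ω = 2π·f = 2π·85.6 = 537.8 rad/s.
Step 2 — Component impedances:
  Z1: Z = jωL = j·537.8·0.01 = 0 + j5.378 Ω
  Z2: Z = 1/(jωC) = -j/(ω·C) = 0 - j1.223e+04 Ω
  Z3: Z = jωL = j·537.8·0.01 = 0 + j5.378 Ω
  Z4: Z = R = 3020 Ω
  Z5: Z = jωL = j·537.8·0.00074 = 0 + j0.398 Ω
Step 3 — Bridge requires nodal analysis (the Z5 bridge couples midpoints C and D, so the two paths cannot be reduced to a simple series/parallel combination). Setting node B to ground and injecting 1 A at node A, the 3-node admittance system at A, C, D solves to V_A = Z_AB = 2847 - j700 Ω = 2931∠-13.8° Ω.
Step 4 — Source phasor: V = 10.5∠-165.1° V = -10.15 - j2.7 V.
Step 5 — Current: I = V / Z = -0.003141 - j0.001721 A = 0.003582∠-151.3° A.
Step 6 — Complex power: S = V·I* = 0.03652 - j0.008981 VA.
Step 7 — Real power: P = Re(S) = 0.03652 W.
Step 8 — Reactive power: Q = Im(S) = -0.008981 VAR.
Step 9 — Apparent power: |S| = 0.03761 VA.
Step 10 — Power factor: PF = P/|S| = 0.9711 (leading).

(a) P = 0.03652 W  (b) Q = -0.008981 VAR  (c) S = 0.03761 VA  (d) PF = 0.9711 (leading)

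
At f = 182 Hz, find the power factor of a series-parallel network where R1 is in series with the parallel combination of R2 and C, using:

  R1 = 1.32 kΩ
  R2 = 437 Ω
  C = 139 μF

Step 1 — Angular frequency: ω = 2π·f = 2π·182 = 1144 rad/s.
Step 2 — Component impedances:
  R1: Z = R = 1320 Ω
  R2: Z = R = 437 Ω
  C: Z = 1/(jωC) = -j/(ω·C) = 0 - j6.291 Ω
Step 3 — Parallel branch: R2 || C = 1/(1/R2 + 1/C) = 0.09055 - j6.29 Ω.
Step 4 — Series with R1: Z_total = R1 + (R2 || C) = 1320 - j6.29 Ω = 1320∠-0.3° Ω.
Step 5 — Power factor: PF = cos(φ) = Re(Z)/|Z| = 1320/1320 = 1.
Step 6 — Type: Im(Z) = -6.29 ⇒ leading (phase φ = -0.3°).

PF = 1 (leading, φ = -0.3°)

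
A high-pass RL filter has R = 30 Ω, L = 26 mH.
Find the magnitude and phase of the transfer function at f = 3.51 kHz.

Step 1 — Angular frequency: ω = 2π·3510 = 2.205e+04 rad/s.
Step 2 — Transfer function: H(jω) = jωL/(R + jωL).
Step 3 — Numerator jωL = j·573.4; denominator R + jωL = 30 + j573.4.
Step 4 — H = 0.9973 + j0.05218.
Step 5 — Magnitude: |H| = 0.9986 (-0.0 dB); phase: φ = 3.0°.

|H| = 0.9986 (-0.0 dB), φ = 3.0°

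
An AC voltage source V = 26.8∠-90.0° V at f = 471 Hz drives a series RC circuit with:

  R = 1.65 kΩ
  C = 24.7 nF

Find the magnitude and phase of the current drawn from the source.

Step 1 — Angular frequency: ω = 2π·f = 2π·471 = 2959 rad/s.
Step 2 — Component impedances:
  R: Z = R = 1650 Ω
  C: Z = 1/(jωC) = -j/(ω·C) = 0 - j1.368e+04 Ω
Step 3 — Series combination: Z_total = R + C = 1650 - j1.368e+04 Ω = 1.378e+04∠-83.1° Ω.
Step 4 — Source phasor: V = 26.8∠-90.0° V = 0 - j26.8 V.
Step 5 — Ohm's law: I = V / Z_total = (0 - j26.8) / (1650 - j1.368e+04) = 0.001931 - j0.0002329 A.
Step 6 — Convert to polar: |I| = 0.001945 A, ∠I = -6.9°.

I = 0.001945∠-6.9° A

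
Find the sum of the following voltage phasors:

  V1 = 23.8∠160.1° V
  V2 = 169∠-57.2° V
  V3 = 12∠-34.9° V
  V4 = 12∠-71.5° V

Step 1 — Convert each phasor to rectangular form:
  V1 = 23.8·(cos(160.1°) + j·sin(160.1°)) = -22.38 + j8.101 V
  V2 = 169·(cos(-57.2°) + j·sin(-57.2°)) = 91.55 - j142.1 V
  V3 = 12·(cos(-34.9°) + j·sin(-34.9°)) = 9.842 - j6.866 V
  V4 = 12·(cos(-71.5°) + j·sin(-71.5°)) = 3.808 - j11.38 V
Step 2 — Sum components: V_total = 82.82 - j152.2 V.
Step 3 — Convert to polar: |V_total| = 173.3 V, ∠V_total = -61.4°.

V_total = 173.3∠-61.4° V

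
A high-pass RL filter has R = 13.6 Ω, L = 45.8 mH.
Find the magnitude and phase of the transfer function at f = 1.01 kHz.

Step 1 — Angular frequency: ω = 2π·1010 = 6346 rad/s.
Step 2 — Transfer function: H(jω) = jωL/(R + jωL).
Step 3 — Numerator jωL = j·290.6; denominator R + jωL = 13.6 + j290.6.
Step 4 — H = 0.9978 + j0.04669.
Step 5 — Magnitude: |H| = 0.9989 (-0.0 dB); phase: φ = 2.7°.

|H| = 0.9989 (-0.0 dB), φ = 2.7°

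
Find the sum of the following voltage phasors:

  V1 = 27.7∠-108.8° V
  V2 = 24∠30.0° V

Step 1 — Convert each phasor to rectangular form:
  V1 = 27.7·(cos(-108.8°) + j·sin(-108.8°)) = -8.927 - j26.22 V
  V2 = 24·(cos(30.0°) + j·sin(30.0°)) = 20.78 + j12 V
Step 2 — Sum components: V_total = 11.86 - j14.22 V.
Step 3 — Convert to polar: |V_total| = 18.52 V, ∠V_total = -50.2°.

V_total = 18.52∠-50.2° V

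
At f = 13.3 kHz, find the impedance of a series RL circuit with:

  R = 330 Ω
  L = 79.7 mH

Step 1 — Angular frequency: ω = 2π·f = 2π·1.33e+04 = 8.357e+04 rad/s.
Step 2 — Component impedances:
  R: Z = R = 330 Ω
  L: Z = jωL = j·8.357e+04·0.0797 = 0 + j6660 Ω
Step 3 — Series combination: Z_total = R + L = 330 + j6660 Ω = 6668∠87.2° Ω.

Z = 330 + j6660 Ω = 6668∠87.2° Ω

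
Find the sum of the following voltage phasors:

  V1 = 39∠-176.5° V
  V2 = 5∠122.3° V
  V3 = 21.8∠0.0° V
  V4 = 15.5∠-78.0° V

Step 1 — Convert each phasor to rectangular form:
  V1 = 39·(cos(-176.5°) + j·sin(-176.5°)) = -38.93 - j2.381 V
  V2 = 5·(cos(122.3°) + j·sin(122.3°)) = -2.672 + j4.226 V
  V3 = 21.8·(cos(0.0°) + j·sin(0.0°)) = 21.8 V
  V4 = 15.5·(cos(-78.0°) + j·sin(-78.0°)) = 3.223 - j15.16 V
Step 2 — Sum components: V_total = -16.58 - j13.32 V.
Step 3 — Convert to polar: |V_total| = 21.26 V, ∠V_total = -141.2°.

V_total = 21.26∠-141.2° V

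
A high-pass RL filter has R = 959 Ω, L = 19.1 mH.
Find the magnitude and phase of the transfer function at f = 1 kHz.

Step 1 — Angular frequency: ω = 2π·1000 = 6283 rad/s.
Step 2 — Transfer function: H(jω) = jωL/(R + jωL).
Step 3 — Numerator jωL = j·120; denominator R + jωL = 959 + j120.
Step 4 — H = 0.01542 + j0.1232.
Step 5 — Magnitude: |H| = 0.1242 (-18.1 dB); phase: φ = 82.9°.

|H| = 0.1242 (-18.1 dB), φ = 82.9°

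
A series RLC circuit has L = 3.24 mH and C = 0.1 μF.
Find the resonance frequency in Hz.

Step 1 — Resonance condition Im(Z)=0 gives ω₀ = 1/√(LC).
Step 2 — ω₀ = 1/√(0.00324·1e-07) = 5.556e+04 rad/s.
Step 3 — f₀ = ω₀/(2π) = 8842 Hz.

f₀ = 8842 Hz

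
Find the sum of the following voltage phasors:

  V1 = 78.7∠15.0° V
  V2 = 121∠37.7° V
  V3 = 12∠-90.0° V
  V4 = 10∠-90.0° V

Step 1 — Convert each phasor to rectangular form:
  V1 = 78.7·(cos(15.0°) + j·sin(15.0°)) = 76.02 + j20.37 V
  V2 = 121·(cos(37.7°) + j·sin(37.7°)) = 95.74 + j73.99 V
  V3 = 12·(cos(-90.0°) + j·sin(-90.0°)) = 0 - j12 V
  V4 = 10·(cos(-90.0°) + j·sin(-90.0°)) = 0 - j10 V
Step 2 — Sum components: V_total = 171.8 + j72.36 V.
Step 3 — Convert to polar: |V_total| = 186.4 V, ∠V_total = 22.8°.

V_total = 186.4∠22.8° V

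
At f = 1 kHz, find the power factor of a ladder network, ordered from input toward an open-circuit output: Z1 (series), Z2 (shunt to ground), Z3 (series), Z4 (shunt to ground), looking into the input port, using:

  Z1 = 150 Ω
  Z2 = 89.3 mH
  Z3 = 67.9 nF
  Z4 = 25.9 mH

Step 1 — Angular frequency: ω = 2π·f = 2π·1000 = 6283 rad/s.
Step 2 — Component impedances:
  Z1: Z = R = 150 Ω
  Z2: Z = jωL = j·6283·0.0893 = 0 + j561.1 Ω
  Z3: Z = 1/(jωC) = -j/(ω·C) = 0 - j2344 Ω
  Z4: Z = jωL = j·6283·0.0259 = 0 + j162.7 Ω
Step 3 — Ladder network (open output): work backward from the far end, alternating series and parallel combinations. Z_in = 150 + j755.4 Ω = 770.2∠78.8° Ω.
Step 4 — Power factor: PF = cos(φ) = Re(Z)/|Z| = 150/770.2 = 0.1948.
Step 5 — Type: Im(Z) = 755.4 ⇒ lagging (phase φ = 78.8°).

PF = 0.1948 (lagging, φ = 78.8°)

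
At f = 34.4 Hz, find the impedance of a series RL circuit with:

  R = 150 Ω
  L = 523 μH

Step 1 — Angular frequency: ω = 2π·f = 2π·34.4 = 216.1 rad/s.
Step 2 — Component impedances:
  R: Z = R = 150 Ω
  L: Z = jωL = j·216.1·0.000523 = 0 + j0.113 Ω
Step 3 — Series combination: Z_total = R + L = 150 + j0.113 Ω = 150∠0.0° Ω.

Z = 150 + j0.113 Ω = 150∠0.0° Ω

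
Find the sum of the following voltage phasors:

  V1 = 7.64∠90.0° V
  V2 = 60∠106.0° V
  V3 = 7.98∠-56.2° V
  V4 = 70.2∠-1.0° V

Step 1 — Convert each phasor to rectangular form:
  V1 = 7.64·(cos(90.0°) + j·sin(90.0°)) = 0 + j7.64 V
  V2 = 60·(cos(106.0°) + j·sin(106.0°)) = -16.54 + j57.68 V
  V3 = 7.98·(cos(-56.2°) + j·sin(-56.2°)) = 4.439 - j6.631 V
  V4 = 70.2·(cos(-1.0°) + j·sin(-1.0°)) = 70.19 - j1.225 V
Step 2 — Sum components: V_total = 58.09 + j57.46 V.
Step 3 — Convert to polar: |V_total| = 81.71 V, ∠V_total = 44.7°.

V_total = 81.71∠44.7° V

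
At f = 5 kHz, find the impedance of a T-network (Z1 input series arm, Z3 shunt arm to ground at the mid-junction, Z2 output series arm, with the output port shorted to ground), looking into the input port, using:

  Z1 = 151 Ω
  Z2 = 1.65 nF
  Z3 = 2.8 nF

Step 1 — Angular frequency: ω = 2π·f = 2π·5000 = 3.142e+04 rad/s.
Step 2 — Component impedances:
  Z1: Z = R = 151 Ω
  Z2: Z = 1/(jωC) = -j/(ω·C) = 0 - j1.929e+04 Ω
  Z3: Z = 1/(jωC) = -j/(ω·C) = 0 - j1.137e+04 Ω
Step 3 — With the output port shorted to ground, the output series arm Z2 runs from the junction to ground; the shunt arm Z3 also runs from the junction to ground. They appear in parallel: Z3 || Z2 = 0 - j7153 Ω.
Step 4 — Series with input arm Z1: Z_in = Z1 + (Z3 || Z2) = 151 - j7153 Ω = 7155∠-88.8° Ω.

Z = 151 - j7153 Ω = 7155∠-88.8° Ω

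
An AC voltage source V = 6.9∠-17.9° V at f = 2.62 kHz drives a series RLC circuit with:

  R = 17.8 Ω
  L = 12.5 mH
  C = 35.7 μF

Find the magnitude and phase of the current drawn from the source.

Step 1 — Angular frequency: ω = 2π·f = 2π·2620 = 1.646e+04 rad/s.
Step 2 — Component impedances:
  R: Z = R = 17.8 Ω
  L: Z = jωL = j·1.646e+04·0.0125 = 0 + j205.8 Ω
  C: Z = 1/(jωC) = -j/(ω·C) = 0 - j1.702 Ω
Step 3 — Series combination: Z_total = R + L + C = 17.8 + j204.1 Ω = 204.8∠85.0° Ω.
Step 4 — Source phasor: V = 6.9∠-17.9° V = 6.566 - j2.121 V.
Step 5 — Ohm's law: I = V / Z_total = (6.566 - j2.121) / (17.8 + j204.1) = -0.007528 - j0.03283 A.
Step 6 — Convert to polar: |I| = 0.03368 A, ∠I = -102.9°.

I = 0.03368∠-102.9° A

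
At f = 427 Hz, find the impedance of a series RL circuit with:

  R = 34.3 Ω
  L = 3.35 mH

Step 1 — Angular frequency: ω = 2π·f = 2π·427 = 2683 rad/s.
Step 2 — Component impedances:
  R: Z = R = 34.3 Ω
  L: Z = jωL = j·2683·0.00335 = 0 + j8.988 Ω
Step 3 — Series combination: Z_total = R + L = 34.3 + j8.988 Ω = 35.46∠14.7° Ω.

Z = 34.3 + j8.988 Ω = 35.46∠14.7° Ω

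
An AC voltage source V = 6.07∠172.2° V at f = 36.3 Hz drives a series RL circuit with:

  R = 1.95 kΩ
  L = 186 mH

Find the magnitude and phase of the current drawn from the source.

Step 1 — Angular frequency: ω = 2π·f = 2π·36.3 = 228.1 rad/s.
Step 2 — Component impedances:
  R: Z = R = 1950 Ω
  L: Z = jωL = j·228.1·0.186 = 0 + j42.42 Ω
Step 3 — Series combination: Z_total = R + L = 1950 + j42.42 Ω = 1950∠1.2° Ω.
Step 4 — Source phasor: V = 6.07∠172.2° V = -6.014 + j0.8238 V.
Step 5 — Ohm's law: I = V / Z_total = (-6.014 + j0.8238) / (1950 + j42.42) = -0.003073 + j0.0004893 A.
Step 6 — Convert to polar: |I| = 0.003112 A, ∠I = 171.0°.

I = 0.003112∠171.0° A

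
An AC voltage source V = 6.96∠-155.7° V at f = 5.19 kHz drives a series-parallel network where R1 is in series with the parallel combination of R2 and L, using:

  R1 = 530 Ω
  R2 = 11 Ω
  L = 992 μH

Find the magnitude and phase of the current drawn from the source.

Step 1 — Angular frequency: ω = 2π·f = 2π·5190 = 3.261e+04 rad/s.
Step 2 — Component impedances:
  R1: Z = R = 530 Ω
  R2: Z = R = 11 Ω
  L: Z = jωL = j·3.261e+04·0.000992 = 0 + j32.35 Ω
Step 3 — Parallel branch: R2 || L = 1/(1/R2 + 1/L) = 9.86 + j3.353 Ω.
Step 4 — Series with R1: Z_total = R1 + (R2 || L) = 539.9 + j3.353 Ω = 539.9∠0.4° Ω.
Step 5 — Source phasor: V = 6.96∠-155.7° V = -6.343 - j2.864 V.
Step 6 — Ohm's law: I = V / Z_total = (-6.343 - j2.864) / (539.9 + j3.353) = -0.01178 - j0.005232 A.
Step 7 — Convert to polar: |I| = 0.01289 A, ∠I = -156.1°.

I = 0.01289∠-156.1° A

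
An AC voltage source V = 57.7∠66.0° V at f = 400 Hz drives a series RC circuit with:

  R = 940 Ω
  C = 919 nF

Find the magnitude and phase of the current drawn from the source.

Step 1 — Angular frequency: ω = 2π·f = 2π·400 = 2513 rad/s.
Step 2 — Component impedances:
  R: Z = R = 940 Ω
  C: Z = 1/(jωC) = -j/(ω·C) = 0 - j433 Ω
Step 3 — Series combination: Z_total = R + C = 940 - j433 Ω = 1035∠-24.7° Ω.
Step 4 — Source phasor: V = 57.7∠66.0° V = 23.47 + j52.71 V.
Step 5 — Ohm's law: I = V / Z_total = (23.47 + j52.71) / (940 - j433) = -0.0007108 + j0.05575 A.
Step 6 — Convert to polar: |I| = 0.05575 A, ∠I = 90.7°.

I = 0.05575∠90.7° A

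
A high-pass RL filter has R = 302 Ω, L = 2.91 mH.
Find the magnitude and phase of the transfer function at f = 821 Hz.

Step 1 — Angular frequency: ω = 2π·821 = 5158 rad/s.
Step 2 — Transfer function: H(jω) = jωL/(R + jωL).
Step 3 — Numerator jωL = j·15.01; denominator R + jωL = 302 + j15.01.
Step 4 — H = 0.002465 + j0.04958.
Step 5 — Magnitude: |H| = 0.04964 (-26.1 dB); phase: φ = 87.2°.

|H| = 0.04964 (-26.1 dB), φ = 87.2°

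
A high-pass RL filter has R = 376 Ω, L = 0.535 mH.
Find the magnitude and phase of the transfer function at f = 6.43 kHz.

Step 1 — Angular frequency: ω = 2π·6430 = 4.04e+04 rad/s.
Step 2 — Transfer function: H(jω) = jωL/(R + jωL).
Step 3 — Numerator jωL = j·21.61; denominator R + jωL = 376 + j21.61.
Step 4 — H = 0.003294 + j0.0573.
Step 5 — Magnitude: |H| = 0.05739 (-24.8 dB); phase: φ = 86.7°.

|H| = 0.05739 (-24.8 dB), φ = 86.7°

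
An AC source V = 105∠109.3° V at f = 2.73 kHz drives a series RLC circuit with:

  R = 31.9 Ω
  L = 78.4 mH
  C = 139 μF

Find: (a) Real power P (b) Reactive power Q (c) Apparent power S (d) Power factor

Step 1 — Angular frequency: ω = 2π·f = 2π·2730 = 1.715e+04 rad/s.
Step 2 — Component impedances:
  R: Z = R = 31.9 Ω
  L: Z = jωL = j·1.715e+04·0.0784 = 0 + j1345 Ω
  C: Z = 1/(jωC) = -j/(ω·C) = 0 - j0.4194 Ω
Step 3 — Series combination: Z_total = R + L + C = 31.9 + j1344 Ω = 1345∠88.6° Ω.
Step 4 — Source phasor: V = 105∠109.3° V = -34.7 + j99.1 V.
Step 5 — Current: I = V / Z = 0.07306 + j0.02755 A = 0.07808∠20.7° A.
Step 6 — Complex power: S = V·I* = 0.1945 + j8.196 VA.
Step 7 — Real power: P = Re(S) = 0.1945 W.
Step 8 — Reactive power: Q = Im(S) = 8.196 VAR.
Step 9 — Apparent power: |S| = 8.198 VA.
Step 10 — Power factor: PF = P/|S| = 0.02372 (lagging).

(a) P = 0.1945 W  (b) Q = 8.196 VAR  (c) S = 8.198 VA  (d) PF = 0.02372 (lagging)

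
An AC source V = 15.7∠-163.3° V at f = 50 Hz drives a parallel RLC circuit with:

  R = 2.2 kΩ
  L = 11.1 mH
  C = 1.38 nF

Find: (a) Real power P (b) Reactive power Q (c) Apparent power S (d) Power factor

Step 1 — Angular frequency: ω = 2π·f = 2π·50 = 314.2 rad/s.
Step 2 — Component impedances:
  R: Z = R = 2200 Ω
  L: Z = jωL = j·314.2·0.0111 = 0 + j3.487 Ω
  C: Z = 1/(jωC) = -j/(ω·C) = 0 - j2.307e+06 Ω
Step 3 — Parallel combination: 1/Z_total = 1/R + 1/L + 1/C; Z_total = 0.005527 + j3.487 Ω = 3.487∠89.9° Ω.
Step 4 — Source phasor: V = 15.7∠-163.3° V = -15.04 - j4.512 V.
Step 5 — Current: I = V / Z = -1.301 + j4.31 A = 4.502∠106.8° A.
Step 6 — Complex power: S = V·I* = 0.112 + j70.68 VA.
Step 7 — Real power: P = Re(S) = 0.112 W.
Step 8 — Reactive power: Q = Im(S) = 70.68 VAR.
Step 9 — Apparent power: |S| = 70.68 VA.
Step 10 — Power factor: PF = P/|S| = 0.001585 (lagging).

(a) P = 0.112 W  (b) Q = 70.68 VAR  (c) S = 70.68 VA  (d) PF = 0.001585 (lagging)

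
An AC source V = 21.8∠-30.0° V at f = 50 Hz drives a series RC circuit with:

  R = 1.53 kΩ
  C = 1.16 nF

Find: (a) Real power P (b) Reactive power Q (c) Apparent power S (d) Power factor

Step 1 — Angular frequency: ω = 2π·f = 2π·50 = 314.2 rad/s.
Step 2 — Component impedances:
  R: Z = R = 1530 Ω
  C: Z = 1/(jωC) = -j/(ω·C) = 0 - j2.744e+06 Ω
Step 3 — Series combination: Z_total = R + C = 1530 - j2.744e+06 Ω = 2.744e+06∠-90.0° Ω.
Step 4 — Source phasor: V = 21.8∠-30.0° V = 18.88 - j10.9 V.
Step 5 — Current: I = V / Z = 3.976e-06 + j6.878e-06 A = 7.944e-06∠60.0° A.
Step 6 — Complex power: S = V·I* = 9.657e-08 - j0.0001732 VA.
Step 7 — Real power: P = Re(S) = 9.657e-08 W.
Step 8 — Reactive power: Q = Im(S) = -0.0001732 VAR.
Step 9 — Apparent power: |S| = 0.0001732 VA.
Step 10 — Power factor: PF = P/|S| = 0.0005576 (leading).

(a) P = 9.657e-08 W  (b) Q = -0.0001732 VAR  (c) S = 0.0001732 VA  (d) PF = 0.0005576 (leading)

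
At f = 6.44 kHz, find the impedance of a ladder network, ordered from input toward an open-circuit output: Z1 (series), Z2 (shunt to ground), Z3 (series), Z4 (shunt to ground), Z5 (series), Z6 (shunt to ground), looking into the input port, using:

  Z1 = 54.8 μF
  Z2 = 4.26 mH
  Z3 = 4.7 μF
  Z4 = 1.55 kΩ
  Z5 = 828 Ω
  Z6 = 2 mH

Step 1 — Angular frequency: ω = 2π·f = 2π·6440 = 4.046e+04 rad/s.
Step 2 — Component impedances:
  Z1: Z = 1/(jωC) = -j/(ω·C) = 0 - j0.451 Ω
  Z2: Z = jωL = j·4.046e+04·0.00426 = 0 + j172.4 Ω
  Z3: Z = 1/(jωC) = -j/(ω·C) = 0 - j5.258 Ω
  Z4: Z = R = 1550 Ω
  Z5: Z = R = 828 Ω
  Z6: Z = jωL = j·4.046e+04·0.002 = 0 + j80.93 Ω
Step 3 — Ladder network (open output): work backward from the far end, alternating series and parallel combinations. Z_in = 48.24 + j154 Ω = 161.3∠72.6° Ω.

Z = 48.24 + j154 Ω = 161.3∠72.6° Ω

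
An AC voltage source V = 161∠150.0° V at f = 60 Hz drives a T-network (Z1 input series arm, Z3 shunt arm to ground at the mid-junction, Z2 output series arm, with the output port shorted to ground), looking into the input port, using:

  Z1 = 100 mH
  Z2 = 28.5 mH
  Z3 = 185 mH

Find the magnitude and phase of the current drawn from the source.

Step 1 — Angular frequency: ω = 2π·f = 2π·60 = 377 rad/s.
Step 2 — Component impedances:
  Z1: Z = jωL = j·377·0.1 = 0 + j37.7 Ω
  Z2: Z = jωL = j·377·0.0285 = 0 + j10.74 Ω
  Z3: Z = jωL = j·377·0.185 = 0 + j69.74 Ω
Step 3 — With the output port shorted to ground, the output series arm Z2 runs from the junction to ground; the shunt arm Z3 also runs from the junction to ground. They appear in parallel: Z3 || Z2 = 0 + j9.31 Ω.
Step 4 — Series with input arm Z1: Z_in = Z1 + (Z3 || Z2) = 0 + j47.01 Ω = 47.01∠90.0° Ω.
Step 5 — Source phasor: V = 161∠150.0° V = -139.4 + j80.5 V.
Step 6 — Ohm's law: I = V / Z_total = (-139.4 + j80.5) / (0 + j47.01) = 1.712 + j2.966 A.
Step 7 — Convert to polar: |I| = 3.425 A, ∠I = 60.0°.

I = 3.425∠60.0° A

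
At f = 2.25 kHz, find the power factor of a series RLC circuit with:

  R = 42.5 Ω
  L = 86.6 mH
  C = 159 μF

Step 1 — Angular frequency: ω = 2π·f = 2π·2250 = 1.414e+04 rad/s.
Step 2 — Component impedances:
  R: Z = R = 42.5 Ω
  L: Z = jωL = j·1.414e+04·0.0866 = 0 + j1224 Ω
  C: Z = 1/(jωC) = -j/(ω·C) = 0 - j0.4449 Ω
Step 3 — Series combination: Z_total = R + L + C = 42.5 + j1224 Ω = 1225∠88.0° Ω.
Step 4 — Power factor: PF = cos(φ) = Re(Z)/|Z| = 42.5/1224.6 = 0.03471.
Step 5 — Type: Im(Z) = 1224 ⇒ lagging (phase φ = 88.0°).

PF = 0.03471 (lagging, φ = 88.0°)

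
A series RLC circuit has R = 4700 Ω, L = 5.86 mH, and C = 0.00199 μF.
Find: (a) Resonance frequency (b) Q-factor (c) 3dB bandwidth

Step 1 — Resonance: ω₀ = 1/√(LC) = 1/√(0.00586·1.99e-09) = 2.928e+05 rad/s.
Step 2 — f₀ = ω₀/(2π) = 4.661e+04 Hz.
Step 3 — Series Q: Q = ω₀L/R = 2.928e+05·0.00586/4700 = 0.3651.
Step 4 — Bandwidth: Δω = ω₀/Q = 8.02e+05 rad/s; BW = Δω/(2π) = 1.276e+05 Hz.

(a) f₀ = 4.661e+04 Hz  (b) Q = 0.3651  (c) BW = 1.276e+05 Hz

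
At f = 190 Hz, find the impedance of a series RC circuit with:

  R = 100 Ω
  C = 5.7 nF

Step 1 — Angular frequency: ω = 2π·f = 2π·190 = 1194 rad/s.
Step 2 — Component impedances:
  R: Z = R = 100 Ω
  C: Z = 1/(jωC) = -j/(ω·C) = 0 - j1.47e+05 Ω
Step 3 — Series combination: Z_total = R + C = 100 - j1.47e+05 Ω = 1.47e+05∠-90.0° Ω.

Z = 100 - j1.47e+05 Ω = 1.47e+05∠-90.0° Ω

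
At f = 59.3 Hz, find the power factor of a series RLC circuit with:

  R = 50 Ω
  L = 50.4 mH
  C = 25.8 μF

Step 1 — Angular frequency: ω = 2π·f = 2π·59.3 = 372.6 rad/s.
Step 2 — Component impedances:
  R: Z = R = 50 Ω
  L: Z = jωL = j·372.6·0.0504 = 0 + j18.78 Ω
  C: Z = 1/(jωC) = -j/(ω·C) = 0 - j104 Ω
Step 3 — Series combination: Z_total = R + L + C = 50 - j85.25 Ω = 98.83∠-59.6° Ω.
Step 4 — Power factor: PF = cos(φ) = Re(Z)/|Z| = 50/98.83 = 0.5059.
Step 5 — Type: Im(Z) = -85.25 ⇒ leading (phase φ = -59.6°).

PF = 0.5059 (leading, φ = -59.6°)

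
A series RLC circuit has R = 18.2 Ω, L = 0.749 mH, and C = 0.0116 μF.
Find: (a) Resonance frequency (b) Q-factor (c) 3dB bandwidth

Step 1 — Resonance condition Im(Z)=0 gives ω₀ = 1/√(LC).
Step 2 — ω₀ = 1/√(0.000749·1.16e-08) = 3.393e+05 rad/s.
Step 3 — f₀ = ω₀/(2π) = 5.399e+04 Hz.
Step 4 — Series Q: Q = ω₀L/R = 3.393e+05·0.000749/18.2 = 13.96.
Step 5 — 3dB bandwidth: Δω = ω₀/Q = 2.43e+04 rad/s; BW = Δω/(2π) = 3867 Hz.

(a) f₀ = 5.399e+04 Hz  (b) Q = 13.96  (c) BW = 3867 Hz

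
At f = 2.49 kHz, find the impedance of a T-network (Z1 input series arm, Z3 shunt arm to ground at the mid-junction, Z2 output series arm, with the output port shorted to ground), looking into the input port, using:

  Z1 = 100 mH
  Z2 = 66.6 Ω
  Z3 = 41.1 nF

Step 1 — Angular frequency: ω = 2π·f = 2π·2490 = 1.565e+04 rad/s.
Step 2 — Component impedances:
  Z1: Z = jωL = j·1.565e+04·0.1 = 0 + j1565 Ω
  Z2: Z = R = 66.6 Ω
  Z3: Z = 1/(jωC) = -j/(ω·C) = 0 - j1555 Ω
Step 3 — With the output port shorted to ground, the output series arm Z2 runs from the junction to ground; the shunt arm Z3 also runs from the junction to ground. They appear in parallel: Z3 || Z2 = 66.48 - j2.847 Ω.
Step 4 — Series with input arm Z1: Z_in = Z1 + (Z3 || Z2) = 66.48 + j1562 Ω = 1563∠87.6° Ω.

Z = 66.48 + j1562 Ω = 1563∠87.6° Ω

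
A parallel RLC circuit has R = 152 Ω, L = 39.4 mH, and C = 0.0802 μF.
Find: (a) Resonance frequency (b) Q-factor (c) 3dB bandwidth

Step 1 — Resonance: ω₀ = 1/√(LC) = 1/√(0.0394·8.02e-08) = 1.779e+04 rad/s.
Step 2 — f₀ = ω₀/(2π) = 2831 Hz.
Step 3 — Parallel Q: Q = R/(ω₀L) = 152/(1.779e+04·0.0394) = 0.2169.
Step 4 — Bandwidth: Δω = ω₀/Q = 8.203e+04 rad/s; BW = Δω/(2π) = 1.306e+04 Hz.

(a) f₀ = 2831 Hz  (b) Q = 0.2169  (c) BW = 1.306e+04 Hz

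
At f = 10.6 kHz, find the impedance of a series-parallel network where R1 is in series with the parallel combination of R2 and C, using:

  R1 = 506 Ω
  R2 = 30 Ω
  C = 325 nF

Step 1 — Angular frequency: ω = 2π·f = 2π·1.06e+04 = 6.66e+04 rad/s.
Step 2 — Component impedances:
  R1: Z = R = 506 Ω
  R2: Z = R = 30 Ω
  C: Z = 1/(jωC) = -j/(ω·C) = 0 - j46.2 Ω
Step 3 — Parallel branch: R2 || C = 1/(1/R2 + 1/C) = 21.1 - j13.7 Ω.
Step 4 — Series with R1: Z_total = R1 + (R2 || C) = 527.1 - j13.7 Ω = 527.3∠-1.5° Ω.

Z = 527.1 - j13.7 Ω = 527.3∠-1.5° Ω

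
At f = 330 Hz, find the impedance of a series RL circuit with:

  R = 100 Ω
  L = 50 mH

Step 1 — Angular frequency: ω = 2π·f = 2π·330 = 2073 rad/s.
Step 2 — Component impedances:
  R: Z = R = 100 Ω
  L: Z = jωL = j·2073·0.05 = 0 + j103.7 Ω
Step 3 — Series combination: Z_total = R + L = 100 + j103.7 Ω = 144∠46.0° Ω.

Z = 100 + j103.7 Ω = 144∠46.0° Ω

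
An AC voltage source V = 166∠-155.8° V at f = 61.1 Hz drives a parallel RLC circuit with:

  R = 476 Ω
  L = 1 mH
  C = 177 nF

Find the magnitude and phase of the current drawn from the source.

Step 1 — Angular frequency: ω = 2π·f = 2π·61.1 = 383.9 rad/s.
Step 2 — Component impedances:
  R: Z = R = 476 Ω
  L: Z = jωL = j·383.9·0.001 = 0 + j0.3839 Ω
  C: Z = 1/(jωC) = -j/(ω·C) = 0 - j1.472e+04 Ω
Step 3 — Parallel combination: 1/Z_total = 1/R + 1/L + 1/C; Z_total = 0.0003096 + j0.3839 Ω = 0.3839∠90.0° Ω.
Step 4 — Source phasor: V = 166∠-155.8° V = -151.4 - j68.05 V.
Step 5 — Ohm's law: I = V / Z_total = (-151.4 - j68.05) / (0.0003096 + j0.3839) = -177.6 + j394.2 A.
Step 6 — Convert to polar: |I| = 432.4 A, ∠I = 114.2°.

I = 432.4∠114.2° A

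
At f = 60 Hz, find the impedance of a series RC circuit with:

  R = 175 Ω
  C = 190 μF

Step 1 — Angular frequency: ω = 2π·f = 2π·60 = 377 rad/s.
Step 2 — Component impedances:
  R: Z = R = 175 Ω
  C: Z = 1/(jωC) = -j/(ω·C) = 0 - j13.96 Ω
Step 3 — Series combination: Z_total = R + C = 175 - j13.96 Ω = 175.6∠-4.6° Ω.

Z = 175 - j13.96 Ω = 175.6∠-4.6° Ω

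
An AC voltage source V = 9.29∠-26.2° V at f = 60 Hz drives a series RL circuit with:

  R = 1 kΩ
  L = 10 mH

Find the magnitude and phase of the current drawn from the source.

Step 1 — Angular frequency: ω = 2π·f = 2π·60 = 377 rad/s.
Step 2 — Component impedances:
  R: Z = R = 1000 Ω
  L: Z = jωL = j·377·0.01 = 0 + j3.77 Ω
Step 3 — Series combination: Z_total = R + L = 1000 + j3.77 Ω = 1000∠0.2° Ω.
Step 4 — Source phasor: V = 9.29∠-26.2° V = 8.336 - j4.102 V.
Step 5 — Ohm's law: I = V / Z_total = (8.336 - j4.102) / (1000 + j3.77) = 0.00832 - j0.004133 A.
Step 6 — Convert to polar: |I| = 0.00929 A, ∠I = -26.4°.

I = 0.00929∠-26.4° A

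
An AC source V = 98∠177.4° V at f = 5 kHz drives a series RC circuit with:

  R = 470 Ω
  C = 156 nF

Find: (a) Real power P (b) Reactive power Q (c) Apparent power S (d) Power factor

Step 1 — Angular frequency: ω = 2π·f = 2π·5000 = 3.142e+04 rad/s.
Step 2 — Component impedances:
  R: Z = R = 470 Ω
  C: Z = 1/(jωC) = -j/(ω·C) = 0 - j204 Ω
Step 3 — Series combination: Z_total = R + C = 470 - j204 Ω = 512.4∠-23.5° Ω.
Step 4 — Source phasor: V = 98∠177.4° V = -97.9 + j4.446 V.
Step 5 — Current: I = V / Z = -0.1787 - j0.06813 A = 0.1913∠-159.1° A.
Step 6 — Complex power: S = V·I* = 17.19 - j7.464 VA.
Step 7 — Real power: P = Re(S) = 17.19 W.
Step 8 — Reactive power: Q = Im(S) = -7.464 VAR.
Step 9 — Apparent power: |S| = 18.74 VA.
Step 10 — Power factor: PF = P/|S| = 0.9173 (leading).

(a) P = 17.19 W  (b) Q = -7.464 VAR  (c) S = 18.74 VA  (d) PF = 0.9173 (leading)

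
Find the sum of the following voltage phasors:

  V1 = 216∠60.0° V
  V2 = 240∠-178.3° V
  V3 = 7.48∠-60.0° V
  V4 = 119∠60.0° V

Step 1 — Convert each phasor to rectangular form:
  V1 = 216·(cos(60.0°) + j·sin(60.0°)) = 108 + j187.1 V
  V2 = 240·(cos(-178.3°) + j·sin(-178.3°)) = -239.9 - j7.12 V
  V3 = 7.48·(cos(-60.0°) + j·sin(-60.0°)) = 3.74 - j6.478 V
  V4 = 119·(cos(60.0°) + j·sin(60.0°)) = 59.5 + j103.1 V
Step 2 — Sum components: V_total = -68.65 + j276.5 V.
Step 3 — Convert to polar: |V_total| = 284.9 V, ∠V_total = 103.9°.

V_total = 284.9∠103.9° V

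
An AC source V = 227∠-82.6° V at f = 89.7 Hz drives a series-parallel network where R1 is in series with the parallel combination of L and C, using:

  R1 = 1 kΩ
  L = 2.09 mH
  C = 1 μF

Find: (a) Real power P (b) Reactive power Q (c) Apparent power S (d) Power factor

Step 1 — Angular frequency: ω = 2π·f = 2π·89.7 = 563.6 rad/s.
Step 2 — Component impedances:
  R1: Z = R = 1000 Ω
  L: Z = jωL = j·563.6·0.00209 = 0 + j1.178 Ω
  C: Z = 1/(jωC) = -j/(ω·C) = 0 - j1774 Ω
Step 3 — Parallel branch: L || C = 1/(1/L + 1/C) = 0 + j1.179 Ω.
Step 4 — Series with R1: Z_total = R1 + (L || C) = 1000 + j1.179 Ω = 1000∠0.1° Ω.
Step 5 — Source phasor: V = 227∠-82.6° V = 29.24 - j225.1 V.
Step 6 — Current: I = V / Z = 0.02897 - j0.2251 A = 0.227∠-82.7° A.
Step 7 — Complex power: S = V·I* = 51.53 + j0.06074 VA.
Step 8 — Real power: P = Re(S) = 51.53 W.
Step 9 — Reactive power: Q = Im(S) = 0.06074 VAR.
Step 10 — Apparent power: |S| = 51.53 VA.
Step 11 — Power factor: PF = P/|S| = 1 (lagging).

(a) P = 51.53 W  (b) Q = 0.06074 VAR  (c) S = 51.53 VA  (d) PF = 1 (lagging)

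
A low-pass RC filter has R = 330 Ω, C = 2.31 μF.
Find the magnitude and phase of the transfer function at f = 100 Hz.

Step 1 — Angular frequency: ω = 2π·100 = 628.3 rad/s.
Step 2 — Transfer function: H(jω) = 1/(1 + jωRC).
Step 3 — Denominator: 1 + jωRC = 1 + j·628.3·330·2.31e-06 = 1 + j0.479.
Step 4 — H = 0.8134 - j0.3896.
Step 5 — Magnitude: |H| = 0.9019 (-0.9 dB); phase: φ = -25.6°.

|H| = 0.9019 (-0.9 dB), φ = -25.6°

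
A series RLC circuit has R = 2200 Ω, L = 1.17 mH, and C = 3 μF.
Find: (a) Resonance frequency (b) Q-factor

Step 1 — Resonance condition Im(Z)=0 gives ω₀ = 1/√(LC).
Step 2 — ω₀ = 1/√(0.00117·3e-06) = 1.688e+04 rad/s.
Step 3 — f₀ = ω₀/(2π) = 2686 Hz.
Step 4 — Series Q: Q = ω₀L/R = 1.688e+04·0.00117/2200 = 0.008977.

(a) f₀ = 2686 Hz  (b) Q = 0.008977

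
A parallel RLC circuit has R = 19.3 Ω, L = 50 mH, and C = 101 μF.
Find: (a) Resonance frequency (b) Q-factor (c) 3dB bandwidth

Step 1 — Resonance: ω₀ = 1/√(LC) = 1/√(0.05·0.000101) = 445 rad/s.
Step 2 — f₀ = ω₀/(2π) = 70.82 Hz.
Step 3 — Parallel Q: Q = R/(ω₀L) = 19.3/(445·0.05) = 0.8674.
Step 4 — Bandwidth: Δω = ω₀/Q = 513 rad/s; BW = Δω/(2π) = 81.65 Hz.

(a) f₀ = 70.82 Hz  (b) Q = 0.8674  (c) BW = 81.65 Hz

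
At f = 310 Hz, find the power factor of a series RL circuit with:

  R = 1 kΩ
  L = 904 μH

Step 1 — Angular frequency: ω = 2π·f = 2π·310 = 1948 rad/s.
Step 2 — Component impedances:
  R: Z = R = 1000 Ω
  L: Z = jωL = j·1948·0.000904 = 0 + j1.761 Ω
Step 3 — Series combination: Z_total = R + L = 1000 + j1.761 Ω = 1000∠0.1° Ω.
Step 4 — Power factor: PF = cos(φ) = Re(Z)/|Z| = 1000/1000 = 1.
Step 5 — Type: Im(Z) = 1.761 ⇒ lagging (phase φ = 0.1°).

PF = 1 (lagging, φ = 0.1°)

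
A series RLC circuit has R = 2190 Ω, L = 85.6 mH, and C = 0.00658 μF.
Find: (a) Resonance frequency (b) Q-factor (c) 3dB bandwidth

Step 1 — Resonance condition Im(Z)=0 gives ω₀ = 1/√(LC).
Step 2 — ω₀ = 1/√(0.0856·6.58e-09) = 4.214e+04 rad/s.
Step 3 — f₀ = ω₀/(2π) = 6706 Hz.
Step 4 — Series Q: Q = ω₀L/R = 4.214e+04·0.0856/2190 = 1.647.
Step 5 — 3dB bandwidth: Δω = ω₀/Q = 2.558e+04 rad/s; BW = Δω/(2π) = 4072 Hz.

(a) f₀ = 6706 Hz  (b) Q = 1.647  (c) BW = 4072 Hz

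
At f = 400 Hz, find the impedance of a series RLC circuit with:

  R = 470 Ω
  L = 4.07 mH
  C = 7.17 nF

Step 1 — Angular frequency: ω = 2π·f = 2π·400 = 2513 rad/s.
Step 2 — Component impedances:
  R: Z = R = 470 Ω
  L: Z = jωL = j·2513·0.00407 = 0 + j10.23 Ω
  C: Z = 1/(jωC) = -j/(ω·C) = 0 - j5.549e+04 Ω
Step 3 — Series combination: Z_total = R + L + C = 470 - j5.548e+04 Ω = 5.549e+04∠-89.5° Ω.

Z = 470 - j5.548e+04 Ω = 5.549e+04∠-89.5° Ω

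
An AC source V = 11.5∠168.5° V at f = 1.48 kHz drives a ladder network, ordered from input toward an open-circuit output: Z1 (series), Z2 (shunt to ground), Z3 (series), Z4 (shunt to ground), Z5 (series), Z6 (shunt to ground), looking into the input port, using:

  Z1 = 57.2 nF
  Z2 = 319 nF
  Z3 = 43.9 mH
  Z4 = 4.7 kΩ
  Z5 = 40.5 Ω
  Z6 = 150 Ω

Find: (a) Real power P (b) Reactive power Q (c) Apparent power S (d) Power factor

Step 1 — Angular frequency: ω = 2π·f = 2π·1480 = 9299 rad/s.
Step 2 — Component impedances:
  Z1: Z = 1/(jωC) = -j/(ω·C) = 0 - j1880 Ω
  Z2: Z = 1/(jωC) = -j/(ω·C) = 0 - j337.1 Ω
  Z3: Z = jωL = j·9299·0.0439 = 0 + j408.2 Ω
  Z4: Z = R = 4700 Ω
  Z5: Z = R = 40.5 Ω
  Z6: Z = R = 150 Ω
Step 3 — Ladder network (open output): work backward from the far end, alternating series and parallel combinations. Z_in = 539.3 - j2427 Ω = 2486∠-77.5° Ω.
Step 4 — Source phasor: V = 11.5∠168.5° V = -11.27 + j2.293 V.
Step 5 — Current: I = V / Z = -0.001884 - j0.004225 A = 0.004626∠-114.0° A.
Step 6 — Complex power: S = V·I* = 0.01154 - j0.05193 VA.
Step 7 — Real power: P = Re(S) = 0.01154 W.
Step 8 — Reactive power: Q = Im(S) = -0.05193 VAR.
Step 9 — Apparent power: |S| = 0.0532 VA.
Step 10 — Power factor: PF = P/|S| = 0.217 (leading).

(a) P = 0.01154 W  (b) Q = -0.05193 VAR  (c) S = 0.0532 VA  (d) PF = 0.217 (leading)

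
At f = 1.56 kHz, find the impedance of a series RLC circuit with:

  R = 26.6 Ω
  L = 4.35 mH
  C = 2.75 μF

Step 1 — Angular frequency: ω = 2π·f = 2π·1560 = 9802 rad/s.
Step 2 — Component impedances:
  R: Z = R = 26.6 Ω
  L: Z = jωL = j·9802·0.00435 = 0 + j42.64 Ω
  C: Z = 1/(jωC) = -j/(ω·C) = 0 - j37.1 Ω
Step 3 — Series combination: Z_total = R + L + C = 26.6 + j5.539 Ω = 27.17∠11.8° Ω.

Z = 26.6 + j5.539 Ω = 27.17∠11.8° Ω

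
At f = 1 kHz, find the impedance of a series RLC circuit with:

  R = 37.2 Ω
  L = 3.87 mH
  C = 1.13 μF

Step 1 — Angular frequency: ω = 2π·f = 2π·1000 = 6283 rad/s.
Step 2 — Component impedances:
  R: Z = R = 37.2 Ω
  L: Z = jωL = j·6283·0.00387 = 0 + j24.32 Ω
  C: Z = 1/(jωC) = -j/(ω·C) = 0 - j140.8 Ω
Step 3 — Series combination: Z_total = R + L + C = 37.2 - j116.5 Ω = 122.3∠-72.3° Ω.

Z = 37.2 - j116.5 Ω = 122.3∠-72.3° Ω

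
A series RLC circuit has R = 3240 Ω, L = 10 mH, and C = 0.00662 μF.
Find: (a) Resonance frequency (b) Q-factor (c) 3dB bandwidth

Step 1 — Resonance: ω₀ = 1/√(LC) = 1/√(0.01·6.62e-09) = 1.229e+05 rad/s.
Step 2 — f₀ = ω₀/(2π) = 1.956e+04 Hz.
Step 3 — Series Q: Q = ω₀L/R = 1.229e+05·0.01/3240 = 0.3793.
Step 4 — Bandwidth: Δω = ω₀/Q = 3.24e+05 rad/s; BW = Δω/(2π) = 5.157e+04 Hz.

(a) f₀ = 1.956e+04 Hz  (b) Q = 0.3793  (c) BW = 5.157e+04 Hz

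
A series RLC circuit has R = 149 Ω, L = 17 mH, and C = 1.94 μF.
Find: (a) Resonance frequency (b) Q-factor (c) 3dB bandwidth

Step 1 — Resonance: ω₀ = 1/√(LC) = 1/√(0.017·1.94e-06) = 5506 rad/s.
Step 2 — f₀ = ω₀/(2π) = 876.4 Hz.
Step 3 — Series Q: Q = ω₀L/R = 5506·0.017/149 = 0.6283.
Step 4 — Bandwidth: Δω = ω₀/Q = 8765 rad/s; BW = Δω/(2π) = 1395 Hz.

(a) f₀ = 876.4 Hz  (b) Q = 0.6283  (c) BW = 1395 Hz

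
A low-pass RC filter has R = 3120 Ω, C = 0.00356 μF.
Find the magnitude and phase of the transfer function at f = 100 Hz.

Step 1 — Angular frequency: ω = 2π·100 = 628.3 rad/s.
Step 2 — Transfer function: H(jω) = 1/(1 + jωRC).
Step 3 — Denominator: 1 + jωRC = 1 + j·628.3·3120·3.56e-09 = 1 + j0.006979.
Step 4 — H = 1 - j0.006979.
Step 5 — Magnitude: |H| = 1 (-0.0 dB); phase: φ = -0.4°.

|H| = 1 (-0.0 dB), φ = -0.4°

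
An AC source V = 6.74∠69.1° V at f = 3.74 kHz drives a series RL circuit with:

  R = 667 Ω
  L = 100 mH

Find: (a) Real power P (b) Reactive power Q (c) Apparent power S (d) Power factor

Step 1 — Angular frequency: ω = 2π·f = 2π·3740 = 2.35e+04 rad/s.
Step 2 — Component impedances:
  R: Z = R = 667 Ω
  L: Z = jωL = j·2.35e+04·0.1 = 0 + j2350 Ω
Step 3 — Series combination: Z_total = R + L = 667 + j2350 Ω = 2443∠74.2° Ω.
Step 4 — Source phasor: V = 6.74∠69.1° V = 2.404 + j6.297 V.
Step 5 — Current: I = V / Z = 0.002748 - j0.0002431 A = 0.002759∠-5.1° A.
Step 6 — Complex power: S = V·I* = 0.005078 + j0.01789 VA.
Step 7 — Real power: P = Re(S) = 0.005078 W.
Step 8 — Reactive power: Q = Im(S) = 0.01789 VAR.
Step 9 — Apparent power: |S| = 0.0186 VA.
Step 10 — Power factor: PF = P/|S| = 0.2731 (lagging).

(a) P = 0.005078 W  (b) Q = 0.01789 VAR  (c) S = 0.0186 VA  (d) PF = 0.2731 (lagging)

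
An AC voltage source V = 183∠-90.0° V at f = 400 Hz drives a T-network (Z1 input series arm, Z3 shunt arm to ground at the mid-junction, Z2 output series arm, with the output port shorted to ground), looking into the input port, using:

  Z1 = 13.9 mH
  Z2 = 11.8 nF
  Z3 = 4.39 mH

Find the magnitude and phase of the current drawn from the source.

Step 1 — Angular frequency: ω = 2π·f = 2π·400 = 2513 rad/s.
Step 2 — Component impedances:
  Z1: Z = jωL = j·2513·0.0139 = 0 + j34.93 Ω
  Z2: Z = 1/(jωC) = -j/(ω·C) = 0 - j3.372e+04 Ω
  Z3: Z = jωL = j·2513·0.00439 = 0 + j11.03 Ω
Step 3 — With the output port shorted to ground, the output series arm Z2 runs from the junction to ground; the shunt arm Z3 also runs from the junction to ground. They appear in parallel: Z3 || Z2 = 0 + j11.04 Ω.
Step 4 — Series with input arm Z1: Z_in = Z1 + (Z3 || Z2) = 0 + j45.97 Ω = 45.97∠90.0° Ω.
Step 5 — Source phasor: V = 183∠-90.0° V = 0 - j183 V.
Step 6 — Ohm's law: I = V / Z_total = (0 - j183) / (0 + j45.97) = -3.981 A.
Step 7 — Convert to polar: |I| = 3.981 A, ∠I = -180.0°.

I = 3.981∠-180.0° A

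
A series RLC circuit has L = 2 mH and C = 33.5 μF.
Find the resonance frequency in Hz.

Step 1 — Resonance condition Im(Z)=0 gives ω₀ = 1/√(LC).
Step 2 — ω₀ = 1/√(0.002·3.35e-05) = 3863 rad/s.
Step 3 — f₀ = ω₀/(2π) = 614.9 Hz.

f₀ = 614.9 Hz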